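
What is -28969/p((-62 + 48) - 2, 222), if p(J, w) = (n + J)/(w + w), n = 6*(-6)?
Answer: 3215559/13 ≈ 2.4735e+5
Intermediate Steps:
n = -36
p(J, w) = (-36 + J)/(2*w) (p(J, w) = (-36 + J)/(w + w) = (-36 + J)/((2*w)) = (-36 + J)*(1/(2*w)) = (-36 + J)/(2*w))
-28969/p((-62 + 48) - 2, 222) = -28969*444/(-36 + ((-62 + 48) - 2)) = -28969*444/(-36 + (-14 - 2)) = -28969*444/(-36 - 16) = -28969/((1/2)*(1/222)*(-52)) = -28969/(-13/111) = -28969*(-111/13) = 3215559/13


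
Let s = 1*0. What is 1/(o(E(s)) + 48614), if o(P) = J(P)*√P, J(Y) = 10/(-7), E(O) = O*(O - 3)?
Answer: 1/48614 ≈ 2.0570e-5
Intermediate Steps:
s = 0
E(O) = O*(-3 + O)
J(Y) = -10/7 (J(Y) = 10*(-⅐) = -10/7)
o(P) = -10*√P/7
1/(o(E(s)) + 48614) = 1/(-10*√(0*(-3 + 0))/7 + 48614) = 1/(-10*√(0*(-3))/7 + 48614) = 1/(-10*√0/7 + 48614) = 1/(-10/7*0 + 48614) = 1/(0 + 48614) = 1/48614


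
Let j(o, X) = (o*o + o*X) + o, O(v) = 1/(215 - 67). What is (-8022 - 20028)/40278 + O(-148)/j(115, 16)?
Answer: -10503035287/15081694320 ≈ -0.69641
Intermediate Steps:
O(v) = 1/148
j(o, X) = o + o² + X*o (j(o, X) = (o² + X*o) + o = o + o² + X*o)
(-8022 - 20028)/40278 + O(-148)/j(115, 16) = (-8022 - 20028)/40278 + 1/(148*((115*(1 + 16 + 115)))) = -28050*1/40278 + 1/(148*((115*132))) = -4675/6713 + (1/148)/15180 = -4675/6713 + (1/148)*(1/15180) = -4675/6713 + 1/2246640 = -10503035287/15081694320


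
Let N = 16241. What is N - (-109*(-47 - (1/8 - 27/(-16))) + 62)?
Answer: 173735/16 ≈ 10858.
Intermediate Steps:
N - (-109*(-47 - (1/8 - 27/(-16))) + 62) = 16241 - (-109*(-47 - (1/8 - 27/(-16))) + 62) = 16241 - (-109*(-47 - (1*(⅛) - 27*(-1/16))) + 62) = 16241 - (-109*(-47 - (⅛ + 27/16)) + 62) = 16241 - (-109*(-47 - 1*29/16) + 62) = 16241 - (-109*(-47 - 29/16) + 62) = 16241 - (-109*(-781/16) + 62) = 16241 - (85129/16 + 62) = 16241 - 1*86121/16 = 16241 - 86121/16 = 173735/16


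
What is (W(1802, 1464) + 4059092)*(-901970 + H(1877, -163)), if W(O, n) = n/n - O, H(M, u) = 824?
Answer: -3656211555486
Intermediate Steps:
W(O, n) = 1 - O
(W(1802, 1464) + 4059092)*(-901970 + H(1877, -163)) = ((1 - 1*1802) + 4059092)*(-901970 + 824) = ((1 - 1802) + 4059092)*(-901146) = (-1801 + 4059092)*(-901146) = 4057291*(-901146) = -3656211555486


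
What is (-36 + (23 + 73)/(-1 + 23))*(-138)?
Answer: 48024/11 ≈ 4365.8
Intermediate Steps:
(-36 + (23 + 73)/(-1 + 23))*(-138) = (-36 + 96/22)*(-138) = (-36 + 96*(1/22))*(-138) = (-36 + 48/11)*(-138) = -348/11*(-138) = 48024/11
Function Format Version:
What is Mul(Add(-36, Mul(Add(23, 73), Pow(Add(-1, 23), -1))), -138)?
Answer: Rational(48024, 11) ≈ 4365.8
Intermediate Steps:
Mul(Add(-36, Mul(Add(23, 73), Pow(Add(-1, 23), -1))), -138) = Mul(Add(-36, Mul(96, Pow(22, -1))), -138) = Mul(Add(-36, Mul(96, Rational(1, 22))), -138) = Mul(Add(-36, Rational(48, 11)), -138) = Mul(Rational(-348, 11), -138) = Rational(48024, 11)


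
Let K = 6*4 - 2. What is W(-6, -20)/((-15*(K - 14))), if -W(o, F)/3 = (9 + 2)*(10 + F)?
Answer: -11/4 ≈ -2.7500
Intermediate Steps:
W(o, F) = -330 - 33*F (W(o, F) = -3*(9 + 2)*(10 + F) = -33*(10 + F) = -3*(110 + 11*F) = -330 - 33*F)
K = 22 (K = 24 - 2 = 22)
W(-6, -20)/((-15*(K - 14))) = (-330 - 33*(-20))/((-15*(22 - 14))) = (-330 + 660)/((-15*8)) = 330/(-120) = 330*(-1/120) = -11/4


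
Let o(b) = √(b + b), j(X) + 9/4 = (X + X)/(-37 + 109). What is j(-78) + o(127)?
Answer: -53/12 + √254 ≈ 11.521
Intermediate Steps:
j(X) = -9/4 + X/36 (j(X) = -9/4 + (X + X)/(-37 + 109) = -9/4 + (2*X)/72 = -9/4 + (2*X)*(1/72) = -9/4 + X/36)
o(b) = √2*√b (o(b) = √(2*b) = √2*√b)
j(-78) + o(127) = (-9/4 + (1/36)*(-78)) + √2*√127 = (-9/4 - 13/6) + √254 = -53/12 + √254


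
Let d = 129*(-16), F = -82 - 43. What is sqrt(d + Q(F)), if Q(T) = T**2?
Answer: sqrt(13561) ≈ 116.45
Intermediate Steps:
F = -125
d = -2064
sqrt(d + Q(F)) = sqrt(-2064 + (-125)**2) = sqrt(-2064 + 15625) = sqrt(13561)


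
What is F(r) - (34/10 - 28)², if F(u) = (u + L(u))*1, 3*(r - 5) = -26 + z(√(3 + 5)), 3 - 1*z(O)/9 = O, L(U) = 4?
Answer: -44687/75 - 6*√2 ≈ -604.31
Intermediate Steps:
z(O) = 27 - 9*O
r = 16/3 - 6*√2 (r = 5 + (-26 + (27 - 9*√(3 + 5)))/3 = 5 + (-26 + (27 - 18*√2))/3 = 5 + (1 - 18*√2)/3 = 5 + (⅓ - 6*√2) = 16/3 - 6*√2 ≈ -3.1519)
F(u) = 4 + u (F(u) = (u + 4)*1 = (4 + u)*1 = 4 + u)
F(r) - (34/10 - 28)² = (4 + (16/3 - 6*√2)) - (34/10 - 28)² = (28/3 - 6*√2) - (34*(⅒) - 28)² = (28/3 - 6*√2) - (17/5 - 28)² = (28/3 - 6*√2) - (-123/5)² = (28/3 - 6*√2) - 1*15129/25 = (28/3 - 6*√2) - 15129/25 = -44687/75 - 6*√2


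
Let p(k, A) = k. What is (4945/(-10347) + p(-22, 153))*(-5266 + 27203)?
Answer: -5102085523/10347 ≈ -4.9310e+5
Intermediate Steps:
(4945/(-10347) + p(-22, 153))*(-5266 + 27203) = (4945/(-10347) - 22)*(-5266 + 27203) = (4945*(-1/10347) - 22)*21937 = (-4945/10347 - 22)*21937 = -232579/10347*21937 = -5102085523/10347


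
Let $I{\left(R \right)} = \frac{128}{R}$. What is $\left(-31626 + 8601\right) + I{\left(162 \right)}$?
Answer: $- \frac{1864961}{81} \approx -23024.0$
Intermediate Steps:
$\left(-31626 + 8601\right) + I{\left(162 \right)} = \left(-31626 + 8601\right) + \frac{128}{162} = -23025 + 128 \cdot \frac{1}{162} = -23025 + \frac{64}{81} = - \frac{1864961}{81}$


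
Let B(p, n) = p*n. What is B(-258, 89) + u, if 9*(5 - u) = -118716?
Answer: -29299/3 ≈ -9766.3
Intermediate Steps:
u = 39587/3 (u = 5 - ⅑*(-118716) = 5 + 39572/3 = 39587/3 ≈ 13196.)
B(p, n) = n*p
B(-258, 89) + u = 89*(-258) + 39587/3 = -22962 + 39587/3 = -29299/3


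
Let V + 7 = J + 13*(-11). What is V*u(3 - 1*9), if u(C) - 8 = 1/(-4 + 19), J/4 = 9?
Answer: -4598/5 ≈ -919.60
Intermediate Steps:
J = 36 (J = 4*9 = 36)
u(C) = 121/15 (u(C) = 8 + 1/(-4 + 19) = 8 + 1/15 = 121/15)
V = -114 (V = -7 + (36 + 13*(-11)) = -7 + (36 - 143) = -7 - 107 = -114)
V*u(3 - 1*9) = -114*121/15 = -4598/5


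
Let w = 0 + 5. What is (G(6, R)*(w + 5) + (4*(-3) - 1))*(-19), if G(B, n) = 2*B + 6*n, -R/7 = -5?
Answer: -41933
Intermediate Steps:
R = 35 (R = -7*(-5) = 35)
w = 5
(G(6, R)*(w + 5) + (4*(-3) - 1))*(-19) = ((2*6 + 6*35)*(5 + 5) + (4*(-3) - 1))*(-19) = ((12 + 210)*10 + (-12 - 1))*(-19) = (222*10 - 13)*(-19) = (2220 - 13)*(-19) = 2207*(-19) = -41933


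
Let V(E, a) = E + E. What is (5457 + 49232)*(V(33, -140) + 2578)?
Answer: 144597716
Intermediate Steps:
V(E, a) = 2*E
(5457 + 49232)*(V(33, -140) + 2578) = (5457 + 49232)*(2*33 + 2578) = 54689*(66 + 2578) = 54689*2644 = 144597716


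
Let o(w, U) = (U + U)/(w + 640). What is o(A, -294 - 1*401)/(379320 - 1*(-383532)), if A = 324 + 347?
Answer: -695/500049486 ≈ -1.3899e-6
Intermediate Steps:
A = 671
o(w, U) = 2*U/(640 + w) (o(w, U) = (2*U)/(640 + w) = 2*U/(640 + w))
o(A, -294 - 1*401)/(379320 - 1*(-383532)) = (2*(-294 - 1*401)/(640 + 671))/(379320 - 1*(-383532)) = (2*(-294 - 401)/1311)/(379320 + 383532) = (2*(-695)*(1/1311))/762852 = -1390/1311*1/762852 = -695/500049486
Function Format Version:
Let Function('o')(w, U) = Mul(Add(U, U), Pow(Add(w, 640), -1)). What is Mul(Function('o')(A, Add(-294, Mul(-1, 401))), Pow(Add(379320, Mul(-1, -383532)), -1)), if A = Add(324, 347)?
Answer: Rational(-695, 500049486) ≈ -1.3899e-6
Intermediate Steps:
A = 671
Function('o')(w, U) = Mul(2, U, Pow(Add(640, w), -1)) (Function('o')(w, U) = Mul(Mul(2, U), Pow(Add(640, w), -1)) = Mul(2, U, Pow(Add(640, w), -1)))
Mul(Function('o')(A, Add(-294, Mul(-1, 401))), Pow(Add(379320, Mul(-1, -383532)), -1)) = Mul(Mul(2, Add(-294, Mul(-1, 401)), Pow(Add(640, 671), -1)), Pow(Add(379320, Mul(-1, -383532)), -1)) = Mul(Mul(2, Add(-294, -401), Pow(1311, -1)), Pow(Add(379320, 383532), -1)) = Mul(Mul(2, -695, Rational(1, 1311)), Pow(762852, -1)) = Mul(Rational(-1390, 1311), Rational(1, 762852)) = Rational(-695, 500049486)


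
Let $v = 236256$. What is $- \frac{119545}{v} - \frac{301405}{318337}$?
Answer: $- \frac{109264336345}{75209026272} \approx -1.4528$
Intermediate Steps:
$- \frac{119545}{v} - \frac{301405}{318337} = - \frac{119545}{236256} - \frac{301405}{318337} = - \frac{109264336345}{75209026272}$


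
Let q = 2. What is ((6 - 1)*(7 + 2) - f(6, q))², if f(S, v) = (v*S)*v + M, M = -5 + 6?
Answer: 400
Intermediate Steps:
M = 1
f(S, v) = 1 + S*v² (f(S, v) = (v*S)*v + 1 = (S*v)*v + 1 = S*v² + 1 = 1 + S*v²)
((6 - 1)*(7 + 2) - f(6, q))² = ((6 - 1)*(7 + 2) - (1 + 6*2²))² = (5*9 - (1 + 6*4))² = (45 - (1 + 24))² = (45 - 1*25)² = (45 - 25)² = 20² = 400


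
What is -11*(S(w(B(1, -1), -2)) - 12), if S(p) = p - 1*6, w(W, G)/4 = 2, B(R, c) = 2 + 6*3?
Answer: 110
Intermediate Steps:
B(R, c) = 20 (B(R, c) = 2 + 18 = 20)
w(W, G) = 8 (w(W, G) = 4*2 = 8)
S(p) = -6 + p (S(p) = p - 6 = -6 + p)
-11*(S(w(B(1, -1), -2)) - 12) = -11*((-6 + 8) - 12) = -11*(2 - 12) = -11*(-10) = 110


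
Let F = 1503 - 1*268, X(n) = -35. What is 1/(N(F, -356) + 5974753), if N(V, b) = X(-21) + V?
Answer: 1/5975953 ≈ 1.6734e-7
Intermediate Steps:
F = 1235 (F = 1503 - 268 = 1235)
N(V, b) = -35 + V
1/(N(F, -356) + 5974753) = 1/((-35 + 1235) + 5974753) = 1/(1200 + 5974753) = 1/5975953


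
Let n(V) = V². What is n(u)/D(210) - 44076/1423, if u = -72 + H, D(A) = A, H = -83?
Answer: 4986323/59766 ≈ 83.431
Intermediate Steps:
u = -155 (u = -72 - 83 = -155)
n(u)/D(210) - 44076/1423 = (-155)²/210 - 44076/1423 = 24025*(1/210) - 44076*1/1423 = 4805/42 - 44076/1423 = 4986323/59766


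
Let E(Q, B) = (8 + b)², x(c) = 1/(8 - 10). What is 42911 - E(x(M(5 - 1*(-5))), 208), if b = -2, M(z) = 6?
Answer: 42875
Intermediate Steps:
x(c) = -½ (x(c) = 1/(-2) = -½)
E(Q, B) = 36 (E(Q, B) = (8 - 2)² = 6² = 36)
42911 - E(x(M(5 - 1*(-5))), 208) = 42911 - 1*36 = 42911 - 36 = 42875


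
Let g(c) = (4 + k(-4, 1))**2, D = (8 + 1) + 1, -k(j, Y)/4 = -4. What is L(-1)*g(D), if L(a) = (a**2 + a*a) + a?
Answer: 400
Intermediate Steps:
k(j, Y) = 16 (k(j, Y) = -4*(-4) = 16)
L(a) = a + 2*a**2 (L(a) = (a**2 + a**2) + a = 2*a**2 + a = a + 2*a**2)
D = 10 (D = 9 + 1 = 10)
g(c) = 400 (g(c) = (4 + 16)**2 = 20**2 = 400)
L(-1)*g(D) = -(1 + 2*(-1))*400 = -(1 - 2)*400 = -1*(-1)*400 = 1*400 = 400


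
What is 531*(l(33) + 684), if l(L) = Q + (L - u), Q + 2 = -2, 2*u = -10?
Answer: 381258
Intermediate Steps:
u = -5 (u = (½)*(-10) = -5)
Q = -4 (Q = -2 - 2 = -4)
l(L) = 1 + L (l(L) = -4 + (L - 1*(-5)) = -4 + (L + 5) = -4 + (5 + L) = 1 + L)
531*(l(33) + 684) = 531*((1 + 33) + 684) = 531*(34 + 684) = 531*718 = 381258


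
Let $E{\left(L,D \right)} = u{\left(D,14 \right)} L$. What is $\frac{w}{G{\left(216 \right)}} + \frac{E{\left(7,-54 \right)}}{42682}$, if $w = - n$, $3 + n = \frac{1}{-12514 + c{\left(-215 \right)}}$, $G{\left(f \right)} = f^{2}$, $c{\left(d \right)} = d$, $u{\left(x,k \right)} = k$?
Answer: $\frac{7478824271}{3168520806096} \approx 0.0023604$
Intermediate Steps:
$E{\left(L,D \right)} = 14 L$
$n = - \frac{38188}{12729}$ ($n = -3 + \frac{1}{-12514 - 215} = -3 + \frac{1}{-12729} = -3 - \frac{1}{12729} = - \frac{38188}{12729} \approx -3.0001$)
$w = \frac{38188}{12729}$ ($w = \left(-1\right) \left(- \frac{38188}{12729}\right) = \frac{38188}{12729} \approx 3.0001$)
$\frac{w}{G{\left(216 \right)}} + \frac{E{\left(7,-54 \right)}}{42682} = \frac{38188}{12729 \cdot 216^{2}} + \frac{14 \cdot 7}{42682} = \frac{38188}{12729 \cdot 46656} + 98 \cdot \frac{1}{42682} = \frac{38188}{12729} \cdot \frac{1}{46656} + \frac{49}{21341} = \frac{9547}{148471056} + \frac{49}{21341} = \frac{7478824271}{3168520806096}$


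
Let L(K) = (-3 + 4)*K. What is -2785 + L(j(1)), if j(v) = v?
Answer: -2784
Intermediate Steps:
L(K) = K (L(K) = 1*K = K)
-2785 + L(j(1)) = -2785 + 1 = -2784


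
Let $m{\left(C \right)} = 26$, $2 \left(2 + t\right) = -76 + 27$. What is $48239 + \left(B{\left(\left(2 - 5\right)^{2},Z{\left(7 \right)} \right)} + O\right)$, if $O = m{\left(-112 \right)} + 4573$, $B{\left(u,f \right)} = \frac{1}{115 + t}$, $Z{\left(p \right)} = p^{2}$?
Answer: $\frac{9352328}{177} \approx 52838.0$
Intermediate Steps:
$t = - \frac{53}{2}$ ($t = -2 + \frac{-76 + 27}{2} = -2 + \frac{1}{2} \left(-49\right) = -2 - \frac{49}{2} = - \frac{53}{2} \approx -26.5$)
$B{\left(u,f \right)} = \frac{2}{177}$ ($B{\left(u,f \right)} = \frac{1}{115 - \frac{53}{2}} = \frac{1}{\frac{177}{2}} = \frac{2}{177}$)
$O = 4599$ ($O = 26 + 4573 = 4599$)
$48239 + \left(B{\left(\left(2 - 5\right)^{2},Z{\left(7 \right)} \right)} + O\right) = 48239 + \left(\frac{2}{177} + 4599\right) = 48239 + \frac{814025}{177} = \frac{9352328}{177}$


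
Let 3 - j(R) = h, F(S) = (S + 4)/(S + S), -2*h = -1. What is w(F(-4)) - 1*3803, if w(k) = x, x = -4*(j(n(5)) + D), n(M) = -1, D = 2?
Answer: -3821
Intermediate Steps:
h = ½ (h = -½*(-1) = ½ ≈ 0.50000)
F(S) = (4 + S)/(2*S) (F(S) = (4 + S)/((2*S)) = (4 + S)*(1/(2*S)) = (4 + S)/(2*S))
j(R) = 5/2 (j(R) = 3 - 1*½ = 3 - ½ = 5/2)
x = -18 (x = -4*(5/2 + 2) = -4*9/2 = -18)
w(k) = -18
w(F(-4)) - 1*3803 = -18 - 1*3803 = -18 - 3803 = -3821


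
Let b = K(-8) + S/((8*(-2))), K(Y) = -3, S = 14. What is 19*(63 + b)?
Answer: 8987/8 ≈ 1123.4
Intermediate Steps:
b = -31/8 (b = -3 + 14/((8*(-2))) = -3 + 14/(-16) = -3 + 14*(-1/16) = -3 - 7/8 = -31/8 ≈ -3.8750)
19*(63 + b) = 19*(63 - 31/8) = 19*(473/8) = 8987/8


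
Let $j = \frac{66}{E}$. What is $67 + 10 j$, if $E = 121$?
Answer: $\frac{797}{11} \approx 72.455$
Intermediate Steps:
$j = \frac{6}{11}$ ($j = \frac{66}{121} = 66 \cdot \frac{1}{121} = \frac{6}{11} \approx 0.54545$)
$67 + 10 j = 67 + 10 \cdot \frac{6}{11} = 67 + \frac{60}{11} = \frac{797}{11}$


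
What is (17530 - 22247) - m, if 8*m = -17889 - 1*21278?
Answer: 1431/8 ≈ 178.88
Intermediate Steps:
m = -39167/8 (m = (-17889 - 1*21278)/8 = (-17889 - 21278)/8 = (1/8)*(-39167) = -39167/8 ≈ -4895.9)
(17530 - 22247) - m = (17530 - 22247) - 1*(-39167/8) = -4717 + 39167/8 = 1431/8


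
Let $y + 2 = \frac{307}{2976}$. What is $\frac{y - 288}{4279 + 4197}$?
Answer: $- \frac{862733}{25224576} \approx -0.034202$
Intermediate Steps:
$y = - \frac{5645}{2976}$ ($y = -2 + \frac{307}{2976} = - \frac{5645}{2976} \approx -1.8968$)
$\frac{y - 288}{4279 + 4197} = \frac{- \frac{5645}{2976} - 288}{4279 + 4197} = - \frac{862733}{2976 \cdot 8476} = \left(- \frac{862733}{2976}\right) \frac{1}{8476} = - \frac{862733}{25224576}$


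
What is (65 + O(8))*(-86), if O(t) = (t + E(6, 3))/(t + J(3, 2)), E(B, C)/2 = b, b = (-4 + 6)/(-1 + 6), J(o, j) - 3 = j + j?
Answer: -423034/75 ≈ -5640.5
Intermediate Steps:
J(o, j) = 3 + 2*j (J(o, j) = 3 + (j + j) = 3 + 2*j)
b = ⅖ (b = 2/5 = 2*(⅕) = ⅖ ≈ 0.40000)
E(B, C) = ⅘ (E(B, C) = 2*(⅖) = ⅘)
O(t) = (⅘ + t)/(7 + t) (O(t) = (t + ⅘)/(t + (3 + 2*2)) = (⅘ + t)/(t + (3 + 4)) = (⅘ + t)/(t + 7) = (⅘ + t)/(7 + t))
(65 + O(8))*(-86) = (65 + (⅘ + 8)/(7 + 8))*(-86) = (65 + (44/5)/15)*(-86) = (65 + (1/15)*(44/5))*(-86) = (65 + 44/75)*(-86) = (4919/75)*(-86) = -423034/75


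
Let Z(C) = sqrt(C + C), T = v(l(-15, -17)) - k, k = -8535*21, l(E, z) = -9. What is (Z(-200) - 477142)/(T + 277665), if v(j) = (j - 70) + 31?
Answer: -238571/228426 + 5*I/114213 ≈ -1.0444 + 4.3778e-5*I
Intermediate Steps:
v(j) = -39 + j (v(j) = (-70 + j) + 31 = -39 + j)
k = -179235
T = 179187 (T = (-39 - 9) - 1*(-179235) = -48 + 179235 = 179187)
Z(C) = sqrt(2)*sqrt(C) (Z(C) = sqrt(2*C) = sqrt(2)*sqrt(C))
(Z(-200) - 477142)/(T + 277665) = (sqrt(2)*sqrt(-200) - 477142)/(179187 + 277665) = (sqrt(2)*(10*I*sqrt(2)) - 477142)/456852 = (20*I - 477142)*(1/456852) = (-477142 + 20*I)*(1/456852) = -238571/228426 + 5*I/114213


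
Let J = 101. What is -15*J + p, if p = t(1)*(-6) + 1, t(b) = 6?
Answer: -1550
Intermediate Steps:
p = -35 (p = 6*(-6) + 1 = -36 + 1 = -35)
-15*J + p = -15*101 - 35 = -1515 - 35 = -1550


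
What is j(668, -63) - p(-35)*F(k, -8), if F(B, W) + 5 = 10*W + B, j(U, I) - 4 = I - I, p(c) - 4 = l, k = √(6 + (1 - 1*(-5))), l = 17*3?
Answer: 4679 - 110*√3 ≈ 4488.5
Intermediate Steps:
l = 51
k = 2*√3 (k = √(6 + (1 + 5)) = √(6 + 6) = √12 = 2*√3 ≈ 3.4641)
p(c) = 55 (p(c) = 4 + 51 = 55)
j(U, I) = 4 (j(U, I) = 4 + (I - I) = 4 + 0 = 4)
F(B, W) = -5 + B + 10*W (F(B, W) = -5 + (10*W + B) = -5 + (B + 10*W) = -5 + B + 10*W)
j(668, -63) - p(-35)*F(k, -8) = 4 - 55*(-5 + 2*√3 + 10*(-8)) = 4 - 55*(-5 + 2*√3 - 80) = 4 - 55*(-85 + 2*√3) = 4 - (-4675 + 110*√3) = 4 + (4675 - 110*√3) = 4679 - 110*√3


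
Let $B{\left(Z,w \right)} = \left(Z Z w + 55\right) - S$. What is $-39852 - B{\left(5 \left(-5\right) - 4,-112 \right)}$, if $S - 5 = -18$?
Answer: $54272$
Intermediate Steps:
$S = -13$ ($S = 5 - 18 = -13$)
$B{\left(Z,w \right)} = 68 + w Z^{2}$ ($B{\left(Z,w \right)} = \left(Z Z w + 55\right) - -13 = \left(Z^{2} w + 55\right) + 13 = \left(w Z^{2} + 55\right) + 13 = \left(55 + w Z^{2}\right) + 13 = 68 + w Z^{2}$)
$-39852 - B{\left(5 \left(-5\right) - 4,-112 \right)} = -39852 - \left(68 - 112 \left(5 \left(-5\right) - 4\right)^{2}\right) = -39852 - \left(68 - 112 \left(-25 - 4\right)^{2}\right) = -39852 - \left(68 - 112 \left(-29\right)^{2}\right) = -39852 - \left(68 - 94192\right) = -39852 - -94124 = -39852 + 94124 = 54272$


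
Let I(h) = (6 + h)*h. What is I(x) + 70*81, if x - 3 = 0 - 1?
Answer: 5686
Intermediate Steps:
x = 2 (x = 3 + (0 - 1) = 3 - 1 = 2)
I(h) = h*(6 + h)
I(x) + 70*81 = 2*(6 + 2) + 70*81 = 2*8 + 5670 = 16 + 5670 = 5686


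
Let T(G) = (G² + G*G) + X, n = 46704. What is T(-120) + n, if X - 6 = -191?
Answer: 75319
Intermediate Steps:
X = -185 (X = 6 - 191 = -185)
T(G) = -185 + 2*G² (T(G) = (G² + G*G) - 185 = (G² + G²) - 185 = 2*G² - 185 = -185 + 2*G²)
T(-120) + n = (-185 + 2*(-120)²) + 46704 = (-185 + 2*14400) + 46704 = (-185 + 28800) + 46704 = 28615 + 46704 = 75319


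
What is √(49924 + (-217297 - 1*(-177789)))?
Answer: 4*√651 ≈ 102.06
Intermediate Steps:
√(49924 + (-217297 - 1*(-177789))) = √(49924 + (-217297 + 177789)) = √(49924 - 39508) = √10416 = 4*√651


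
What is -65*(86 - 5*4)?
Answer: -4290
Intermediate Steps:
-65*(86 - 5*4) = -65*(86 - 20) = -65*66 = -4290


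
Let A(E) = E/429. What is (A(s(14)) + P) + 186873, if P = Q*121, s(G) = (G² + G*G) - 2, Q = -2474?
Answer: -1237281/11 ≈ -1.1248e+5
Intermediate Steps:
s(G) = -2 + 2*G² (s(G) = (G² + G²) - 2 = 2*G² - 2 = -2 + 2*G²)
P = -299354 (P = -2474*121 = -299354)
A(E) = E/429 (A(E) = E*(1/429) = E/429)
(A(s(14)) + P) + 186873 = ((-2 + 2*14²)/429 - 299354) + 186873 = ((-2 + 2*196)/429 - 299354) + 186873 = ((-2 + 392)/429 - 299354) + 186873 = ((1/429)*390 - 299354) + 186873 = (10/11 - 299354) + 186873 = -3292884/11 + 186873 = -1237281/11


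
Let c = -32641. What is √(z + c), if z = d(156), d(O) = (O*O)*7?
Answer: √137711 ≈ 371.09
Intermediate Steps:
d(O) = 7*O² (d(O) = O²*7 = 7*O²)
z = 170352 (z = 7*156² = 7*24336 = 170352)
√(z + c) = √(170352 - 32641) = √137711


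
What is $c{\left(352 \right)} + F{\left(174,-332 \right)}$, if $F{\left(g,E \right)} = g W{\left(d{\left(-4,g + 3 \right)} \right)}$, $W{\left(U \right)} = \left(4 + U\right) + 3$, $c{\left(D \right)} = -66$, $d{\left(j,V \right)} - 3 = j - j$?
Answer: $1674$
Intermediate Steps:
$d{\left(j,V \right)} = 3$ ($d{\left(j,V \right)} = 3 + \left(j - j\right) = 3 + 0 = 3$)
$W{\left(U \right)} = 7 + U$
$F{\left(g,E \right)} = 10 g$ ($F{\left(g,E \right)} = g \left(7 + 3\right) = g 10 = 10 g$)
$c{\left(352 \right)} + F{\left(174,-332 \right)} = -66 + 10 \cdot 174 = -66 + 1740 = 1674$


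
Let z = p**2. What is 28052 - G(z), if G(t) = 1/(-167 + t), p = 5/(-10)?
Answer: 18710688/667 ≈ 28052.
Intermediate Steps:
p = -1/2 (p = 5*(-1/10) = -1/2 ≈ -0.50000)
z = 1/4 (z = (-1/2)**2 = 1/4 ≈ 0.25000)
28052 - G(z) = 28052 - 1/(-167 + 1/4) = 28052 - 1/(-667/4) = 28052 - 1*(-4/667) = 28052 + 4/667 = 18710688/667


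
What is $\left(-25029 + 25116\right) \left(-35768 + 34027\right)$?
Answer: $-151467$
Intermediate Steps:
$\left(-25029 + 25116\right) \left(-35768 + 34027\right) = 87 \left(-1741\right) = -151467$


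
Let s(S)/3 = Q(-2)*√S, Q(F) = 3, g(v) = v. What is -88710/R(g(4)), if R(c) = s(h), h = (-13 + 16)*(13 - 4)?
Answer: -29570*√3/27 ≈ -1896.9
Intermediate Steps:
h = 27 (h = 3*9 = 27)
s(S) = 9*√S (s(S) = 3*(3*√S) = 9*√S)
R(c) = 27*√3 (R(c) = 9*√27 = 9*(3*√3) = 27*√3)
-88710/R(g(4)) = -88710*√3/81 = -29570*√3/27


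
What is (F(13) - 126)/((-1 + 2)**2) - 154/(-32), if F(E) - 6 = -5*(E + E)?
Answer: -3923/16 ≈ -245.19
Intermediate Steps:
F(E) = 6 - 10*E (F(E) = 6 - 5*(E + E) = 6 - 10*E)
(F(13) - 126)/((-1 + 2)**2) - 154/(-32) = ((6 - 10*13) - 126)/((-1 + 2)**2) - 154/(-32) = ((6 - 130) - 126)/(1**2) - 154*(-1/32) = (-124 - 126)/1 + 77/16 = -250*1 + 77/16 = -250 + 77/16 = -3923/16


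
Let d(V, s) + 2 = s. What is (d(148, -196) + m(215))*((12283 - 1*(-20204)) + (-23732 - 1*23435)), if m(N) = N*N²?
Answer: -145892438360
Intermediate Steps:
d(V, s) = -2 + s
m(N) = N³
(d(148, -196) + m(215))*((12283 - 1*(-20204)) + (-23732 - 1*23435)) = ((-2 - 196) + 215³)*((12283 - 1*(-20204)) + (-23732 - 1*23435)) = (-198 + 9938375)*((12283 + 20204) + (-23732 - 23435)) = 9938177*(32487 - 47167) = 9938177*(-14680) = -145892438360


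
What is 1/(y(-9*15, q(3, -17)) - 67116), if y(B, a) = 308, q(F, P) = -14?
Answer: -1/66808 ≈ -1.4968e-5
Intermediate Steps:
1/(y(-9*15, q(3, -17)) - 67116) = 1/(308 - 67116) = 1/(-66808) = -1/66808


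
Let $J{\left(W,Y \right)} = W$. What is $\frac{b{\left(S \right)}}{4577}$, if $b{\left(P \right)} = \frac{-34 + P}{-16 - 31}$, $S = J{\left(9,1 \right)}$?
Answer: $\frac{25}{215119} \approx 0.00011621$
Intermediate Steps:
$S = 9$
$b{\left(P \right)} = \frac{34}{47} - \frac{P}{47}$ ($b{\left(P \right)} = \frac{-34 + P}{-47} = \left(-34 + P\right) \left(- \frac{1}{47}\right) = \frac{34}{47} - \frac{P}{47}$)
$\frac{b{\left(S \right)}}{4577} = \frac{\frac{34}{47} - \frac{9}{47}}{4577} = \left(\frac{34}{47} - \frac{9}{47}\right) \frac{1}{4577} = \frac{25}{47} \cdot \frac{1}{4577} = \frac{25}{215119}$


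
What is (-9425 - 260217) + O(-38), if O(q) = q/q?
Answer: -269641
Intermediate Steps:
O(q) = 1
(-9425 - 260217) + O(-38) = (-9425 - 260217) + 1 = -269642 + 1 = -269641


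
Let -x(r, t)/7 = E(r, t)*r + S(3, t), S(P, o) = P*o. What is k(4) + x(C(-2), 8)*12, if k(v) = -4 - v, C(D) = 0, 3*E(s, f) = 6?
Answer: -2024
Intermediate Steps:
E(s, f) = 2 (E(s, f) = (⅓)*6 = 2)
x(r, t) = -21*t - 14*r (x(r, t) = -7*(2*r + 3*t) = -21*t - 14*r)
k(4) + x(C(-2), 8)*12 = (-4 - 1*4) + (-21*8 - 14*0)*12 = (-4 - 4) + (-168 + 0)*12 = -8 - 168*12 = -8 - 2016 = -2024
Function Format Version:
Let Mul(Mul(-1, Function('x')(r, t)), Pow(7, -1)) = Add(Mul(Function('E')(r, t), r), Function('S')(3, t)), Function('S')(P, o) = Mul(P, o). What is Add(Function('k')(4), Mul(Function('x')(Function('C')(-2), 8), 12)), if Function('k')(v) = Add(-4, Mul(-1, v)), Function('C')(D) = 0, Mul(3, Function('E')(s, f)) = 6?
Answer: -2024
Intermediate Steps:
Function('E')(s, f) = 2 (Function('E')(s, f) = Mul(Rational(1, 3), 6) = 2)
Function('x')(r, t) = Add(Mul(-21, t), Mul(-14, r)) (Function('x')(r, t) = Mul(-7, Add(Mul(2, r), Mul(3, t))) = Add(Mul(-21, t), Mul(-14, r)))
Add(Function('k')(4), Mul(Function('x')(Function('C')(-2), 8), 12)) = Add(Add(-4, Mul(-1, 4)), Mul(Add(Mul(-21, 8), Mul(-14, 0)), 12)) = Add(Add(-4, -4), Mul(Add(-168, 0), 12)) = Add(-8, Mul(-168, 12)) = Add(-8, -2016) = -2024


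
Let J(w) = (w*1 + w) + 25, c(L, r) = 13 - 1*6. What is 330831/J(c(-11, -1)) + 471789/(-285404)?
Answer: 31467363651/3710252 ≈ 8481.2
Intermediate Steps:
c(L, r) = 7 (c(L, r) = 13 - 6 = 7)
J(w) = 25 + 2*w (J(w) = (w + w) + 25 = 2*w + 25 = 25 + 2*w)
330831/J(c(-11, -1)) + 471789/(-285404) = 330831/(25 + 2*7) + 471789/(-285404) = 330831/(25 + 14) + 471789*(-1/285404) = 330831/39 - 471789/285404 = 330831*(1/39) - 471789/285404 = 110277/13 - 471789/285404 = 31467363651/3710252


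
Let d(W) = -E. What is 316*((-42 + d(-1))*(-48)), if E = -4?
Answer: 576384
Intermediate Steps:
d(W) = 4 (d(W) = -1*(-4) = 4)
316*((-42 + d(-1))*(-48)) = 316*((-42 + 4)*(-48)) = 316*(-38*(-48)) = 316*1824 = 576384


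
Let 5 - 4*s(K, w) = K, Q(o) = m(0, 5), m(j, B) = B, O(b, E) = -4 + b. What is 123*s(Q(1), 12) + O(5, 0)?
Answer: 1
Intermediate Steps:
Q(o) = 5
s(K, w) = 5/4 - K/4
123*s(Q(1), 12) + O(5, 0) = 123*(5/4 - ¼*5) + (-4 + 5) = 123*(5/4 - 5/4) + 1 = 123*0 + 1 = 0 + 1 = 1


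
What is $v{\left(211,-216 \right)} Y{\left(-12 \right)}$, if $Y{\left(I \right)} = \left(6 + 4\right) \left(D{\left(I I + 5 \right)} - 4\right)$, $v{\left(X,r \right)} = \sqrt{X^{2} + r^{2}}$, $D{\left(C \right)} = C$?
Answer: $1450 \sqrt{91177} \approx 4.3784 \cdot 10^{5}$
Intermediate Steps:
$Y{\left(I \right)} = 10 + 10 I^{2}$ ($Y{\left(I \right)} = \left(6 + 4\right) \left(\left(I I + 5\right) - 4\right) = 10 \left(\left(I^{2} + 5\right) - 4\right) = 10 \left(\left(5 + I^{2}\right) - 4\right) = 10 \left(1 + I^{2}\right) = 10 + 10 I^{2}$)
$v{\left(211,-216 \right)} Y{\left(-12 \right)} = \sqrt{211^{2} + \left(-216\right)^{2}} \left(10 + 10 \left(-12\right)^{2}\right) = \sqrt{44521 + 46656} \left(10 + 10 \cdot 144\right) = \sqrt{91177} \left(10 + 1440\right) = \sqrt{91177} \cdot 1450 = 1450 \sqrt{91177}$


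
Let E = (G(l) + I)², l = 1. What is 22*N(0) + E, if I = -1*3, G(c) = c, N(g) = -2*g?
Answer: 4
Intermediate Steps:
I = -3
E = 4 (E = (1 - 3)² = (-2)² = 4)
22*N(0) + E = 22*(-2*0) + 4 = 22*0 + 4 = 0 + 4 = 4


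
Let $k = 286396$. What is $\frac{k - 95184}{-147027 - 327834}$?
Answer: $- \frac{191212}{474861} \approx -0.40267$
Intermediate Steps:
$\frac{k - 95184}{-147027 - 327834} = \frac{286396 - 95184}{-147027 - 327834} = \frac{191212}{-474861} = 191212 \left(- \frac{1}{474861}\right) = - \frac{191212}{474861}$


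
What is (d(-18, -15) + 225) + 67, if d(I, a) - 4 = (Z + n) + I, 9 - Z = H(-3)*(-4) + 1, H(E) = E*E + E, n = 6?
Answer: 316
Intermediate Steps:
H(E) = E + E**2 (H(E) = E**2 + E = E + E**2)
Z = 32 (Z = 9 - (-3*(1 - 3)*(-4) + 1) = 9 - (-3*(-2)*(-4) + 1) = 9 - (6*(-4) + 1) = 9 - (-24 + 1) = 9 - 1*(-23) = 9 + 23 = 32)
d(I, a) = 42 + I (d(I, a) = 4 + ((32 + 6) + I) = 4 + (38 + I) = 42 + I)
(d(-18, -15) + 225) + 67 = ((42 - 18) + 225) + 67 = (24 + 225) + 67 = 249 + 67 = 316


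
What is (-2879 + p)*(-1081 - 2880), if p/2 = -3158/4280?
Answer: 12208233749/1070 ≈ 1.1410e+7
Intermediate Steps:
p = -1579/1070 (p = 2*(-3158/4280) = 2*(-3158*1/4280) = 2*(-1579/2140) = -1579/1070 ≈ -1.4757)
(-2879 + p)*(-1081 - 2880) = (-2879 - 1579/1070)*(-1081 - 2880) = -3082109/1070*(-3961) = 12208233749/1070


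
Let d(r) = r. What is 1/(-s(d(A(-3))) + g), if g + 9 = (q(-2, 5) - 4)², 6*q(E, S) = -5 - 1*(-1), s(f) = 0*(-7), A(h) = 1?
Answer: 9/115 ≈ 0.078261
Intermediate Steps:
s(f) = 0
q(E, S) = -⅔ (q(E, S) = (-5 - 1*(-1))/6 = (-5 + 1)/6 = (⅙)*(-4) = -⅔)
g = 115/9 (g = -9 + (-⅔ - 4)² = -9 + (-14/3)² = -9 + 196/9 = 115/9 ≈ 12.778)
1/(-s(d(A(-3))) + g) = 1/(-1*0 + 115/9) = 1/(0 + 115/9) = 1/(115/9) = 9/115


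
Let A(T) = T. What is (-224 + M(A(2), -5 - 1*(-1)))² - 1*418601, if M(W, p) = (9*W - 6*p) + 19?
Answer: -392032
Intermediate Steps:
M(W, p) = 19 - 6*p + 9*W (M(W, p) = (-6*p + 9*W) + 19 = 19 - 6*p + 9*W)
(-224 + M(A(2), -5 - 1*(-1)))² - 1*418601 = (-224 + (19 - 6*(-5 - 1*(-1)) + 9*2))² - 1*418601 = (-224 + (19 - 6*(-5 + 1) + 18))² - 418601 = (-224 + (19 - 6*(-4) + 18))² - 418601 = (-224 + (19 + 24 + 18))² - 418601 = (-224 + 61)² - 418601 = (-163)² - 418601 = 26569 - 418601 = -392032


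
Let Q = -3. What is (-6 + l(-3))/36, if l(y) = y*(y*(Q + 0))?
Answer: -11/12 ≈ -0.91667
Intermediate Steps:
l(y) = -3*y² (l(y) = y*(y*(-3 + 0)) = y*(y*(-3)) = y*(-3*y) = -3*y²)
(-6 + l(-3))/36 = (-6 - 3*(-3)²)/36 = (-6 - 3*9)/36 = (-6 - 27)/36 = (1/36)*(-33) = -11/12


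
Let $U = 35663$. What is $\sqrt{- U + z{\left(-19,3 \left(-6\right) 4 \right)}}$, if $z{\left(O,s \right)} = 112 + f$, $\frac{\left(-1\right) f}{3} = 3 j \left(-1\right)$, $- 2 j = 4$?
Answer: $i \sqrt{35569} \approx 188.6 i$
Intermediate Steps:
$j = -2$ ($j = \left(- \frac{1}{2}\right) 4 = -2$)
$f = -18$ ($f = - 3 \cdot 3 \left(-2\right) \left(-1\right) = - 3 \left(\left(-6\right) \left(-1\right)\right) = \left(-3\right) 6 = -18$)
$z{\left(O,s \right)} = 94$ ($z{\left(O,s \right)} = 112 - 18 = 94$)
$\sqrt{- U + z{\left(-19,3 \left(-6\right) 4 \right)}} = \sqrt{\left(-1\right) 35663 + 94} = \sqrt{-35663 + 94} = \sqrt{-35569} = i \sqrt{35569}$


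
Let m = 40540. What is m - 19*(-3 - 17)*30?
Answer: 51940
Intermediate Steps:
m - 19*(-3 - 17)*30 = 40540 - 19*(-3 - 17)*30 = 40540 - 19*(-20)*30 = 40540 + 380*30 = 40540 + 11400 = 51940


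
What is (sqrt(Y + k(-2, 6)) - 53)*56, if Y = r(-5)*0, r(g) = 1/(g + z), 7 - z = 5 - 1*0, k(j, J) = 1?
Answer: -2912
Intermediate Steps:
z = 2 (z = 7 - (5 - 1*0) = 7 - (5 + 0) = 7 - 1*5 = 7 - 5 = 2)
r(g) = 1/(2 + g) (r(g) = 1/(g + 2) = 1/(2 + g))
Y = 0 (Y = 0/(2 - 5) = 0/(-3) = -1/3*0 = 0)
(sqrt(Y + k(-2, 6)) - 53)*56 = (sqrt(0 + 1) - 53)*56 = (sqrt(1) - 53)*56 = (1 - 53)*56 = -52*56 = -2912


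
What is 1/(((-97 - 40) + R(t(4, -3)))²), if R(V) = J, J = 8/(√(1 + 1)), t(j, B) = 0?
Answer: (137 - 4*√2)⁻² ≈ 5.7968e-5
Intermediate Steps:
J = 4*√2 (J = 8/(√2) = 8*(√2/2) = 4*√2 ≈ 5.6569)
R(V) = 4*√2
1/(((-97 - 40) + R(t(4, -3)))²) = 1/(((-97 - 40) + 4*√2)²) = 1/((-137 + 4*√2)²) = (-137 + 4*√2)⁻²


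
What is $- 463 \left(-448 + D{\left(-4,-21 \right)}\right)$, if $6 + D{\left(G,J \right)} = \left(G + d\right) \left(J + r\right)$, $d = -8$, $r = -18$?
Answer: $-6482$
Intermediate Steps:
$D{\left(G,J \right)} = -6 + \left(-18 + J\right) \left(-8 + G\right)$ ($D{\left(G,J \right)} = -6 + \left(G - 8\right) \left(J - 18\right) = -6 + \left(-8 + G\right) \left(-18 + J\right) = -6 + \left(-18 + J\right) \left(-8 + G\right)$)
$- 463 \left(-448 + D{\left(-4,-21 \right)}\right) = - 463 \left(-448 - -462\right) = - 463 \left(-448 + \left(138 + 72 + 168 + 84\right)\right) = - 463 \left(-448 + 462\right) = \left(-463\right) 14 = -6482$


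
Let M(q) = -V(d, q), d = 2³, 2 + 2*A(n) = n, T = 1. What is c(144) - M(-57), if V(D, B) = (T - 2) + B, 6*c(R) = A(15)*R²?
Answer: 22406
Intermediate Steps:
A(n) = -1 + n/2
d = 8
c(R) = 13*R²/12 (c(R) = ((-1 + (½)*15)*R²)/6 = ((-1 + 15/2)*R²)/6 = (13*R²/2)/6 = 13*R²/12)
V(D, B) = -1 + B (V(D, B) = (1 - 2) + B = -1 + B)
M(q) = 1 - q (M(q) = -(-1 + q) = 1 - q)
c(144) - M(-57) = (13/12)*144² - (1 - 1*(-57)) = (13/12)*20736 - (1 + 57) = 22464 - 1*58 = 22464 - 58 = 22406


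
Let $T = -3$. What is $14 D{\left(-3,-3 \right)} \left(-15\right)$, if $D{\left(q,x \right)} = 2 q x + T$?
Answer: $-3150$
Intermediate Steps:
$D{\left(q,x \right)} = -3 + 2 q x$ ($D{\left(q,x \right)} = 2 q x - 3 = -3 + 2 q x$)
$14 D{\left(-3,-3 \right)} \left(-15\right) = 14 \left(-3 + 2 \left(-3\right) \left(-3\right)\right) \left(-15\right) = 14 \left(-3 + 18\right) \left(-15\right) = 14 \cdot 15 \left(-15\right) = 210 \left(-15\right) = -3150$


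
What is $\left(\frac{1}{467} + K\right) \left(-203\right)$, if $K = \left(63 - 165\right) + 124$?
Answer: $- \frac{2085825}{467} \approx -4466.4$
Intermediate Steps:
$K = 22$ ($K = -102 + 124 = 22$)
$\left(\frac{1}{467} + K\right) \left(-203\right) = \left(\frac{1}{467} + 22\right) \left(-203\right) = \frac{10275}{467} \left(-203\right) = - \frac{2085825}{467}$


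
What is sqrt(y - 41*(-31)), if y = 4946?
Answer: sqrt(6217) ≈ 78.848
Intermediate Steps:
sqrt(y - 41*(-31)) = sqrt(4946 - 41*(-31)) = sqrt(4946 + 1271) = sqrt(6217)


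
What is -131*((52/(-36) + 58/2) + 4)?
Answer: -37204/9 ≈ -4133.8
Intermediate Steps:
-131*((52/(-36) + 58/2) + 4) = -131*((52*(-1/36) + 58*(½)) + 4) = -131*((-13/9 + 29) + 4) = -131*(248/9 + 4) = -131*284/9 = -37204/9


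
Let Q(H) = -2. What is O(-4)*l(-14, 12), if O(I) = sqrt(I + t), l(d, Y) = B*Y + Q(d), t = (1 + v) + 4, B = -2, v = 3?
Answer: -52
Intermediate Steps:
t = 8 (t = (1 + 3) + 4 = 4 + 4 = 8)
l(d, Y) = -2 - 2*Y (l(d, Y) = -2*Y - 2 = -2 - 2*Y)
O(I) = sqrt(8 + I) (O(I) = sqrt(I + 8) = sqrt(8 + I))
O(-4)*l(-14, 12) = sqrt(8 - 4)*(-2 - 2*12) = sqrt(4)*(-2 - 24) = 2*(-26) = -52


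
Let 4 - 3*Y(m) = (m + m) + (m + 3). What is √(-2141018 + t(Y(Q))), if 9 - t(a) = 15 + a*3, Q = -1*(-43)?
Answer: 4*I*√133806 ≈ 1463.2*I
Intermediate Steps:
Q = 43
Y(m) = ⅓ - m (Y(m) = 4/3 - ((m + m) + (m + 3))/3 = 4/3 - (2*m + (3 + m))/3 = 4/3 - (3 + 3*m)/3 = 4/3 + (-1 - m) = ⅓ - m)
t(a) = -6 - 3*a (t(a) = 9 - (15 + a*3) = 9 - (15 + 3*a) = 9 + (-15 - 3*a) = -6 - 3*a)
√(-2141018 + t(Y(Q))) = √(-2141018 + (-6 - 3*(⅓ - 1*43))) = √(-2141018 + (-6 - 3*(⅓ - 43))) = √(-2141018 + (-6 - 3*(-128/3))) = √(-2141018 + (-6 + 128)) = √(-2141018 + 122) = √(-2140896) = 4*I*√133806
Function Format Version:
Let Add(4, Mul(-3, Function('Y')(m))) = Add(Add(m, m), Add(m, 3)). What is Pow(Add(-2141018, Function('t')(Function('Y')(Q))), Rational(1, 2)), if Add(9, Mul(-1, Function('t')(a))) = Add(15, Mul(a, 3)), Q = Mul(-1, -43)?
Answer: Mul(4, I, Pow(133806, Rational(1, 2))) ≈ Mul(1463.2, I)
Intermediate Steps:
Q = 43
Function('Y')(m) = Add(Rational(1, 3), Mul(-1, m)) (Function('Y')(m) = Add(Rational(4, 3), Mul(Rational(-1, 3), Add(Add(m, m), Add(m, 3)))) = Add(Rational(4, 3), Mul(Rational(-1, 3), Add(Mul(2, m), Add(3, m)))) = Add(Rational(4, 3), Mul(Rational(-1, 3), Add(3, Mul(3, m)))) = Add(Rational(4, 3), Add(-1, Mul(-1, m))) = Add(Rational(1, 3), Mul(-1, m)))
Function('t')(a) = Add(-6, Mul(-3, a)) (Function('t')(a) = Add(9, Mul(-1, Add(15, Mul(a, 3)))) = Add(9, Mul(-1, Add(15, Mul(3, a)))) = Add(9, Add(-15, Mul(-3, a))) = Add(-6, Mul(-3, a)))
Pow(Add(-2141018, Function('t')(Function('Y')(Q))), Rational(1, 2)) = Pow(Add(-2141018, Add(-6, Mul(-3, Add(Rational(1, 3), Mul(-1, 43))))), Rational(1, 2)) = Pow(Add(-2141018, Add(-6, Mul(-3, Add(Rational(1, 3), -43)))), Rational(1, 2)) = Pow(Add(-2141018, Add(-6, Mul(-3, Rational(-128, 3)))), Rational(1, 2)) = Pow(Add(-2141018, Add(-6, 128)), Rational(1, 2)) = Pow(Add(-2141018, 122), Rational(1, 2)) = Pow(-2140896, Rational(1, 2)) = Mul(4, I, Pow(133806, Rational(1, 2)))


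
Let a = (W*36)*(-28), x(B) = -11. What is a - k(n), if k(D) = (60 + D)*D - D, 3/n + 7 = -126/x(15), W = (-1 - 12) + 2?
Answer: 26525796/2401 ≈ 11048.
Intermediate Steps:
W = -11 (W = -13 + 2 = -11)
n = 33/49 (n = 3/(-7 - 126/(-11)) = 3/(-7 - 126*(-1/11)) = 3/(-7 + 126/11) = 3/(49/11) = 3*(11/49) = 33/49 ≈ 0.67347)
a = 11088 (a = -11*36*(-28) = -396*(-28) = 11088)
k(D) = -D + D*(60 + D) (k(D) = D*(60 + D) - D = -D + D*(60 + D))
a - k(n) = 11088 - 33*(59 + 33/49)/49 = 11088 - 33*2924/(49*49) = 11088 - 1*96492/2401 = 11088 - 96492/2401 = 26525796/2401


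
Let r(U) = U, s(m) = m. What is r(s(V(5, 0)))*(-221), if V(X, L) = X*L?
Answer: 0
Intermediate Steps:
V(X, L) = L*X
r(s(V(5, 0)))*(-221) = (0*5)*(-221) = 0*(-221) = 0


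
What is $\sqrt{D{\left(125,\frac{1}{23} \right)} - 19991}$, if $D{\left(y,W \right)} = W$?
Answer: $\frac{12 i \sqrt{73439}}{23} \approx 141.39 i$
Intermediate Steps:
$\sqrt{D{\left(125,\frac{1}{23} \right)} - 19991} = \sqrt{\frac{1}{23} - 19991} = \sqrt{- \frac{459792}{23}} = \frac{12 i \sqrt{73439}}{23}$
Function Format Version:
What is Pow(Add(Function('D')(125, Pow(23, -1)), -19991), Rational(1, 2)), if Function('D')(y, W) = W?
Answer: Mul(Rational(12, 23), I, Pow(73439, Rational(1, 2))) ≈ Mul(141.39, I)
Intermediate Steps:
Pow(Add(Function('D')(125, Pow(23, -1)), -19991), Rational(1, 2)) = Pow(Add(Pow(23, -1), -19991), Rational(1, 2)) = Pow(Add(Rational(1, 23), -19991), Rational(1, 2)) = Pow(Rational(-459792, 23), Rational(1, 2)) = Mul(Rational(12, 23), I, Pow(73439, Rational(1, 2)))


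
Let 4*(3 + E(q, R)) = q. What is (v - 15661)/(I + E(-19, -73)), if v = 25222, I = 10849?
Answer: 12748/14455 ≈ 0.88191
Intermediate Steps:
E(q, R) = -3 + q/4
(v - 15661)/(I + E(-19, -73)) = (25222 - 15661)/(10849 + (-3 + (¼)*(-19))) = 9561/(10849 + (-3 - 19/4)) = 9561/(10849 - 31/4) = 9561/(43365/4) = 9561*(4/43365) = 12748/14455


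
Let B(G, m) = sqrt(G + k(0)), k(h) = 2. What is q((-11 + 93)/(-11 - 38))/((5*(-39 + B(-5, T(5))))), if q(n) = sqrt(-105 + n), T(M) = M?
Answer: sqrt(5227)/(35*(sqrt(3) + 39*I)) ≈ 0.0023477 - 0.052861*I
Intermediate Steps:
B(G, m) = sqrt(2 + G) (B(G, m) = sqrt(G + 2) = sqrt(2 + G))
q((-11 + 93)/(-11 - 38))/((5*(-39 + B(-5, T(5))))) = sqrt(-105 + (-11 + 93)/(-11 - 38))/((5*(-39 + sqrt(2 - 5)))) = sqrt(-105 + 82/(-49))/((5*(-39 + sqrt(-3)))) = sqrt(-105 + 82*(-1/49))/((5*(-39 + I*sqrt(3)))) = sqrt(-105 - 82/49)/(-195 + 5*I*sqrt(3)) = sqrt(-5227/49)/(-195 + 5*I*sqrt(3)) = (I*sqrt(5227)/7)/(-195 + 5*I*sqrt(3)) = I*sqrt(5227)/(7*(-195 + 5*I*sqrt(3)))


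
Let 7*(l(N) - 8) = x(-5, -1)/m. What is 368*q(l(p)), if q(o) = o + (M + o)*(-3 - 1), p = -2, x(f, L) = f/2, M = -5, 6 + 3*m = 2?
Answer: -12374/7 ≈ -1767.7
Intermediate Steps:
m = -4/3 (m = -2 + (⅓)*2 = -2 + ⅔ = -4/3 ≈ -1.3333)
x(f, L) = f/2 (x(f, L) = f*(½) = f/2)
l(N) = 463/56 (l(N) = 8 + (((½)*(-5))/(-4/3))/7 = 8 + (-5/2*(-¾))/7 = 8 + (⅐)*(15/8) = 8 + 15/56 = 463/56)
q(o) = 20 - 3*o (q(o) = o + (-5 + o)*(-3 - 1) = o + (-5 + o)*(-4) = o + (20 - 4*o) = 20 - 3*o)
368*q(l(p)) = 368*(20 - 3*463/56) = 368*(20 - 1389/56) = 368*(-269/56) = -12374/7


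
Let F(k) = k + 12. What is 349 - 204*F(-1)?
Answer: -1895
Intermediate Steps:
F(k) = 12 + k
349 - 204*F(-1) = 349 - 204*(12 - 1) = 349 - 204*11 = 349 - 2244 = -1895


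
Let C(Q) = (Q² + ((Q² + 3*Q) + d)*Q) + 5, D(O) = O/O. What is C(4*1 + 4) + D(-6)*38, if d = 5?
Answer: 851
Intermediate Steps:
D(O) = 1
C(Q) = 5 + Q² + Q*(5 + Q² + 3*Q) (C(Q) = (Q² + ((Q² + 3*Q) + 5)*Q) + 5 = (Q² + (5 + Q² + 3*Q)*Q) + 5 = (Q² + Q*(5 + Q² + 3*Q)) + 5 = 5 + Q² + Q*(5 + Q² + 3*Q))
C(4*1 + 4) + D(-6)*38 = (5 + (4*1 + 4)³ + 4*(4*1 + 4)² + 5*(4*1 + 4)) + 1*38 = (5 + (4 + 4)³ + 4*(4 + 4)² + 5*(4 + 4)) + 38 = (5 + 8³ + 4*8² + 5*8) + 38 = (5 + 512 + 4*64 + 40) + 38 = (5 + 512 + 256 + 40) + 38 = 813 + 38 = 851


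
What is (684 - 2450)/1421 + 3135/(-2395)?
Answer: -1736881/680659 ≈ -2.5518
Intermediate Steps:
(684 - 2450)/1421 + 3135/(-2395) = -1766*1/1421 + 3135*(-1/2395) = -1766/1421 - 627/479 = -1736881/680659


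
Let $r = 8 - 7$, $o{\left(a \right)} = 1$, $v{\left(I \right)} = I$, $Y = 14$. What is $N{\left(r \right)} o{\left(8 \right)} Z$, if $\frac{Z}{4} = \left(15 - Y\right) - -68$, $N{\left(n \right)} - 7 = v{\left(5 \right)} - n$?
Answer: $3036$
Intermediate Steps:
$r = 1$
$N{\left(n \right)} = 12 - n$ ($N{\left(n \right)} = 7 - \left(-5 + n\right) = 12 - n$)
$Z = 276$ ($Z = 4 \left(\left(15 - 14\right) - -68\right) = 4 \left(\left(15 - 14\right) + 68\right) = 4 \left(1 + 68\right) = 4 \cdot 69 = 276$)
$N{\left(r \right)} o{\left(8 \right)} Z = \left(12 - 1\right) 1 \cdot 276 = 11 \cdot 1 \cdot 276 = 11 \cdot 276 = 3036$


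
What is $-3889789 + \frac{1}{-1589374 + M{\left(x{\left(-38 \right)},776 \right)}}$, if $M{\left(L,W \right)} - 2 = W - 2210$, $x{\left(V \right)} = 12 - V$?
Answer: $- \frac{6187899679935}{1590806} \approx -3.8898 \cdot 10^{6}$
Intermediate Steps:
$M{\left(L,W \right)} = -2208 + W$ ($M{\left(L,W \right)} = 2 + \left(W - 2210\right) = 2 + \left(-2210 + W\right) = -2208 + W$)
$-3889789 + \frac{1}{-1589374 + M{\left(x{\left(-38 \right)},776 \right)}} = -3889789 + \frac{1}{-1589374 + \left(-2208 + 776\right)} = -3889789 + \frac{1}{-1589374 - 1432} = -3889789 + \frac{1}{-1590806} = -3889789 - \frac{1}{1590806} = - \frac{6187899679935}{1590806}$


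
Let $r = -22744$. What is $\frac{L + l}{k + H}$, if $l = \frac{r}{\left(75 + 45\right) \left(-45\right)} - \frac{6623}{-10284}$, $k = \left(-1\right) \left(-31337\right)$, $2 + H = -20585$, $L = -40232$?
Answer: $- \frac{93081588821}{24874425000} \approx -3.7421$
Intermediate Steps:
$H = -20587$ ($H = -2 - 20585 = -20587$)
$k = 31337$
$l = \frac{11235979}{2313900}$ ($l = - \frac{22744}{\left(75 + 45\right) \left(-45\right)} - \frac{6623}{-10284} = - \frac{22744}{120 \left(-45\right)} - - \frac{6623}{10284} = - \frac{22744}{-5400} + \frac{6623}{10284} = \left(-22744\right) \left(- \frac{1}{5400}\right) + \frac{6623}{10284} = \frac{2843}{675} + \frac{6623}{10284} = \frac{11235979}{2313900} \approx 4.8559$)
$\frac{L + l}{k + H} = \frac{-40232 + \frac{11235979}{2313900}}{31337 - 20587} = - \frac{93081588821}{2313900 \cdot 10750} = \left(- \frac{93081588821}{2313900}\right) \frac{1}{10750} = - \frac{93081588821}{24874425000}$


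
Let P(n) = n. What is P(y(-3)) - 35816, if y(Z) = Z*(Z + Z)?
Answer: -35798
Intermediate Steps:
y(Z) = 2*Z² (y(Z) = Z*(2*Z) = 2*Z²)
P(y(-3)) - 35816 = 2*(-3)² - 35816 = 2*9 - 35816 = 18 - 35816 = -35798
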